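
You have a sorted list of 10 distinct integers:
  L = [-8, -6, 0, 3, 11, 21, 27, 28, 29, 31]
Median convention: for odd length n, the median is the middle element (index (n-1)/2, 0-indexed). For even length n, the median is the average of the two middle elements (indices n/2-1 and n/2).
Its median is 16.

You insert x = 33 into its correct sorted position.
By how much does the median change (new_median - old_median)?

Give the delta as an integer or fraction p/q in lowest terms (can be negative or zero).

Old median = 16
After inserting x = 33: new sorted = [-8, -6, 0, 3, 11, 21, 27, 28, 29, 31, 33]
New median = 21
Delta = 21 - 16 = 5

Answer: 5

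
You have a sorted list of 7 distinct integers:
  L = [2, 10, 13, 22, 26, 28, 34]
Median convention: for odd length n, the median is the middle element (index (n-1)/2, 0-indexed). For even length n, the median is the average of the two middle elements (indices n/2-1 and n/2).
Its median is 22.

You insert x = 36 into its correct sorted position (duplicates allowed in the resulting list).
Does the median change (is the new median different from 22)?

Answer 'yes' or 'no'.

Old median = 22
Insert x = 36
New median = 24
Changed? yes

Answer: yes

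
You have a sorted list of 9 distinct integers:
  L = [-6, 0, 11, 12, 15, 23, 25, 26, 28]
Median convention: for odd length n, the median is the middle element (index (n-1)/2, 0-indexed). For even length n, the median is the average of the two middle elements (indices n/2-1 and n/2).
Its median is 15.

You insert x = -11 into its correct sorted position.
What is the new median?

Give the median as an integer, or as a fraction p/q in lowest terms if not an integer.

Old list (sorted, length 9): [-6, 0, 11, 12, 15, 23, 25, 26, 28]
Old median = 15
Insert x = -11
Old length odd (9). Middle was index 4 = 15.
New length even (10). New median = avg of two middle elements.
x = -11: 0 elements are < x, 9 elements are > x.
New sorted list: [-11, -6, 0, 11, 12, 15, 23, 25, 26, 28]
New median = 27/2

Answer: 27/2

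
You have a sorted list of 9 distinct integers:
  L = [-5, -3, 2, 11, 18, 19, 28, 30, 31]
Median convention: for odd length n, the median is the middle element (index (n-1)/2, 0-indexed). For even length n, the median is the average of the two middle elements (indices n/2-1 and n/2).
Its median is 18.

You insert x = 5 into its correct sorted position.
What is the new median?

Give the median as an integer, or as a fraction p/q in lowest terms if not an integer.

Answer: 29/2

Derivation:
Old list (sorted, length 9): [-5, -3, 2, 11, 18, 19, 28, 30, 31]
Old median = 18
Insert x = 5
Old length odd (9). Middle was index 4 = 18.
New length even (10). New median = avg of two middle elements.
x = 5: 3 elements are < x, 6 elements are > x.
New sorted list: [-5, -3, 2, 5, 11, 18, 19, 28, 30, 31]
New median = 29/2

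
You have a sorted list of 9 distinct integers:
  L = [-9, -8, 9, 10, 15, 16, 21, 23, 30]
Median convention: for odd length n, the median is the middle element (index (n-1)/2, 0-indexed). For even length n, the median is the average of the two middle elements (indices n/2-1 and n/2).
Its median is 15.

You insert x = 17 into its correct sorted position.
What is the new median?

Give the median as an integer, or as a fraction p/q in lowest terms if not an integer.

Answer: 31/2

Derivation:
Old list (sorted, length 9): [-9, -8, 9, 10, 15, 16, 21, 23, 30]
Old median = 15
Insert x = 17
Old length odd (9). Middle was index 4 = 15.
New length even (10). New median = avg of two middle elements.
x = 17: 6 elements are < x, 3 elements are > x.
New sorted list: [-9, -8, 9, 10, 15, 16, 17, 21, 23, 30]
New median = 31/2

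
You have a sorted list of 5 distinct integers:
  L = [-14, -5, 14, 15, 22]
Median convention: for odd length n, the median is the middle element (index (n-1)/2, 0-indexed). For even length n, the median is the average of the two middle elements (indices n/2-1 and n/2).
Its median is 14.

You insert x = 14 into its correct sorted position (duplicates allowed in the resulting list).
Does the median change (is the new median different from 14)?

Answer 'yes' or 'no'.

Old median = 14
Insert x = 14
New median = 14
Changed? no

Answer: no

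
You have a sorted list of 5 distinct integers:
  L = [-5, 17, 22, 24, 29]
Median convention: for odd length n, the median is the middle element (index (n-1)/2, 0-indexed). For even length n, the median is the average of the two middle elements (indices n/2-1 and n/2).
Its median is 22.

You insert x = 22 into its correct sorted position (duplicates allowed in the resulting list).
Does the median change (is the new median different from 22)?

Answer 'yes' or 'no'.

Answer: no

Derivation:
Old median = 22
Insert x = 22
New median = 22
Changed? no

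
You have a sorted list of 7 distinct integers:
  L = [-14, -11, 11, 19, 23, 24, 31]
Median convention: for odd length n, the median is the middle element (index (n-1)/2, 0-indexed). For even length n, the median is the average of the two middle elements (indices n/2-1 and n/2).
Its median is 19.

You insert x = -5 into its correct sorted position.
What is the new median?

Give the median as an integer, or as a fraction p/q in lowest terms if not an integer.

Old list (sorted, length 7): [-14, -11, 11, 19, 23, 24, 31]
Old median = 19
Insert x = -5
Old length odd (7). Middle was index 3 = 19.
New length even (8). New median = avg of two middle elements.
x = -5: 2 elements are < x, 5 elements are > x.
New sorted list: [-14, -11, -5, 11, 19, 23, 24, 31]
New median = 15

Answer: 15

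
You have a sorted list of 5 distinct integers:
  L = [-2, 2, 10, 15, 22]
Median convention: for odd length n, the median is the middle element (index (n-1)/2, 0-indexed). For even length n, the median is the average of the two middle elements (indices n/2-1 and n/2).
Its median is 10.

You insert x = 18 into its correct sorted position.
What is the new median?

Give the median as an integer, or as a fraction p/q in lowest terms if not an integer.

Answer: 25/2

Derivation:
Old list (sorted, length 5): [-2, 2, 10, 15, 22]
Old median = 10
Insert x = 18
Old length odd (5). Middle was index 2 = 10.
New length even (6). New median = avg of two middle elements.
x = 18: 4 elements are < x, 1 elements are > x.
New sorted list: [-2, 2, 10, 15, 18, 22]
New median = 25/2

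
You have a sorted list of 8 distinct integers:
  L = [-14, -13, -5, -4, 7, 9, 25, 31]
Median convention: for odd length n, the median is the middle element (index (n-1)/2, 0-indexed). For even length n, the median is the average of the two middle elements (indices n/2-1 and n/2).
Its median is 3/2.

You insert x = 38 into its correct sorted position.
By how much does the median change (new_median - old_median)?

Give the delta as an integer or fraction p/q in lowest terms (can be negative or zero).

Old median = 3/2
After inserting x = 38: new sorted = [-14, -13, -5, -4, 7, 9, 25, 31, 38]
New median = 7
Delta = 7 - 3/2 = 11/2

Answer: 11/2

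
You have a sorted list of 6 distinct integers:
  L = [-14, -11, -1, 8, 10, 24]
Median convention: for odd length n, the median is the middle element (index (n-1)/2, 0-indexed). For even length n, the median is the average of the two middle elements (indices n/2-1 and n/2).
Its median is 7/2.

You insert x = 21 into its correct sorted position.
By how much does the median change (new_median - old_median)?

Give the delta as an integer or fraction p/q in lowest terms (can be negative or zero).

Answer: 9/2

Derivation:
Old median = 7/2
After inserting x = 21: new sorted = [-14, -11, -1, 8, 10, 21, 24]
New median = 8
Delta = 8 - 7/2 = 9/2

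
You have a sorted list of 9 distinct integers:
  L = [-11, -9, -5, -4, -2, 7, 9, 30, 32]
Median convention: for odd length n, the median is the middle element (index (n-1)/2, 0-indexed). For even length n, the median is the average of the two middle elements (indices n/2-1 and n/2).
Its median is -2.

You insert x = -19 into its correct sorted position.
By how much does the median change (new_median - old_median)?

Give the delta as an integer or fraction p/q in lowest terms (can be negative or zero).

Answer: -1

Derivation:
Old median = -2
After inserting x = -19: new sorted = [-19, -11, -9, -5, -4, -2, 7, 9, 30, 32]
New median = -3
Delta = -3 - -2 = -1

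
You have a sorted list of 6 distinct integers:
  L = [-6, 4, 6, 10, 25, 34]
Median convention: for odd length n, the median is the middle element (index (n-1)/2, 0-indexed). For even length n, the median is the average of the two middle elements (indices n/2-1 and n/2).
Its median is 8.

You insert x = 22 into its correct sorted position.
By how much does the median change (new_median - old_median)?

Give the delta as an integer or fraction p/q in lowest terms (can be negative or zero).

Answer: 2

Derivation:
Old median = 8
After inserting x = 22: new sorted = [-6, 4, 6, 10, 22, 25, 34]
New median = 10
Delta = 10 - 8 = 2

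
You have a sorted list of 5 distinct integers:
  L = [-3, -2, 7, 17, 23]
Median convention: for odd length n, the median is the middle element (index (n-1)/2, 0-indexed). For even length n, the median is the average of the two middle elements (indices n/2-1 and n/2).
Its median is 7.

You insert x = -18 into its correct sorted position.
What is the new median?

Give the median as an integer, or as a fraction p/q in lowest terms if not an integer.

Old list (sorted, length 5): [-3, -2, 7, 17, 23]
Old median = 7
Insert x = -18
Old length odd (5). Middle was index 2 = 7.
New length even (6). New median = avg of two middle elements.
x = -18: 0 elements are < x, 5 elements are > x.
New sorted list: [-18, -3, -2, 7, 17, 23]
New median = 5/2

Answer: 5/2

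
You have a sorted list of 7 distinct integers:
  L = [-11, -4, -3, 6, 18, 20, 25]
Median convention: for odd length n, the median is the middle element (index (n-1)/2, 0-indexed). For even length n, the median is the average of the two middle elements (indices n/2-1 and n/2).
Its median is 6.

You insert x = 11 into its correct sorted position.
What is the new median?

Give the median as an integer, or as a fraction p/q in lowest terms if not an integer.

Answer: 17/2

Derivation:
Old list (sorted, length 7): [-11, -4, -3, 6, 18, 20, 25]
Old median = 6
Insert x = 11
Old length odd (7). Middle was index 3 = 6.
New length even (8). New median = avg of two middle elements.
x = 11: 4 elements are < x, 3 elements are > x.
New sorted list: [-11, -4, -3, 6, 11, 18, 20, 25]
New median = 17/2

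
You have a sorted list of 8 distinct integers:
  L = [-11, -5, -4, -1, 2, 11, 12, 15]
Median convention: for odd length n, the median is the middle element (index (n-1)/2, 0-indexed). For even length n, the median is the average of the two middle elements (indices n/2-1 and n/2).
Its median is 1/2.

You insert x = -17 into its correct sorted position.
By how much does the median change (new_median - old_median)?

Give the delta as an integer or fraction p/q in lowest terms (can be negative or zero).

Old median = 1/2
After inserting x = -17: new sorted = [-17, -11, -5, -4, -1, 2, 11, 12, 15]
New median = -1
Delta = -1 - 1/2 = -3/2

Answer: -3/2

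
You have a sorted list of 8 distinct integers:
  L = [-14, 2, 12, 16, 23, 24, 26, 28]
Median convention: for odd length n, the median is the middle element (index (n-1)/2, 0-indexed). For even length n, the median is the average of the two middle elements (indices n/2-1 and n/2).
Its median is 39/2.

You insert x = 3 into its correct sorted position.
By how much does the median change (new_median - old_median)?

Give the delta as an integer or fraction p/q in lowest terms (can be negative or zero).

Old median = 39/2
After inserting x = 3: new sorted = [-14, 2, 3, 12, 16, 23, 24, 26, 28]
New median = 16
Delta = 16 - 39/2 = -7/2

Answer: -7/2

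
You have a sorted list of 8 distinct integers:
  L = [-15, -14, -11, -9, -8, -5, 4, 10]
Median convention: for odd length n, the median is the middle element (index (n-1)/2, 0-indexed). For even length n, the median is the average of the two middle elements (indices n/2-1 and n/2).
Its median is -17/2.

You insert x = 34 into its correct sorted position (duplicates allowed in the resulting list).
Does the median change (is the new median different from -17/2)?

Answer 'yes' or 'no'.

Answer: yes

Derivation:
Old median = -17/2
Insert x = 34
New median = -8
Changed? yes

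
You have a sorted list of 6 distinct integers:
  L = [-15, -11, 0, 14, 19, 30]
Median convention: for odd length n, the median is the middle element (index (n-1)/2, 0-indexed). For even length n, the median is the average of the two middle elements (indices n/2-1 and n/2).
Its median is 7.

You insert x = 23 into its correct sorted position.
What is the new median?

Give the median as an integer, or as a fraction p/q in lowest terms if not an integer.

Old list (sorted, length 6): [-15, -11, 0, 14, 19, 30]
Old median = 7
Insert x = 23
Old length even (6). Middle pair: indices 2,3 = 0,14.
New length odd (7). New median = single middle element.
x = 23: 5 elements are < x, 1 elements are > x.
New sorted list: [-15, -11, 0, 14, 19, 23, 30]
New median = 14

Answer: 14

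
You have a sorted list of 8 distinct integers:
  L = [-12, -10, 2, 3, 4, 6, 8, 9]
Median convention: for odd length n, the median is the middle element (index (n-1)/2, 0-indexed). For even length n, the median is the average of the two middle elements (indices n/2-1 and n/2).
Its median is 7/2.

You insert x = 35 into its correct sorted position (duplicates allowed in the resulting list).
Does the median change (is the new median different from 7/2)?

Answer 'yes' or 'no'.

Old median = 7/2
Insert x = 35
New median = 4
Changed? yes

Answer: yes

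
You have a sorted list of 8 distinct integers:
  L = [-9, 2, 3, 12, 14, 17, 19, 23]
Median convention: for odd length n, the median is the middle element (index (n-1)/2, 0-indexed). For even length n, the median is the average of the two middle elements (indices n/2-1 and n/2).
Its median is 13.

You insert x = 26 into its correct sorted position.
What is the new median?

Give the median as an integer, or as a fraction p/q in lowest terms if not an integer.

Old list (sorted, length 8): [-9, 2, 3, 12, 14, 17, 19, 23]
Old median = 13
Insert x = 26
Old length even (8). Middle pair: indices 3,4 = 12,14.
New length odd (9). New median = single middle element.
x = 26: 8 elements are < x, 0 elements are > x.
New sorted list: [-9, 2, 3, 12, 14, 17, 19, 23, 26]
New median = 14

Answer: 14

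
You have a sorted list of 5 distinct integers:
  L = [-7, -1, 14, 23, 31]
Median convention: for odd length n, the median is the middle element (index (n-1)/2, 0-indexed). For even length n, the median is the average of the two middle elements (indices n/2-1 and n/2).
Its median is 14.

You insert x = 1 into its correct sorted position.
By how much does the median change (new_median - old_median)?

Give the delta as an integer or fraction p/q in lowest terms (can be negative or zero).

Old median = 14
After inserting x = 1: new sorted = [-7, -1, 1, 14, 23, 31]
New median = 15/2
Delta = 15/2 - 14 = -13/2

Answer: -13/2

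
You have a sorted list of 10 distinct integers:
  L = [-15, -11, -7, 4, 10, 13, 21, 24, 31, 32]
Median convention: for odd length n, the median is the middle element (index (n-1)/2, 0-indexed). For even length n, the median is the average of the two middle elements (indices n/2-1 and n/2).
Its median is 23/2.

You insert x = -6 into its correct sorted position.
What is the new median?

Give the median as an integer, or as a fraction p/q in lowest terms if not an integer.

Answer: 10

Derivation:
Old list (sorted, length 10): [-15, -11, -7, 4, 10, 13, 21, 24, 31, 32]
Old median = 23/2
Insert x = -6
Old length even (10). Middle pair: indices 4,5 = 10,13.
New length odd (11). New median = single middle element.
x = -6: 3 elements are < x, 7 elements are > x.
New sorted list: [-15, -11, -7, -6, 4, 10, 13, 21, 24, 31, 32]
New median = 10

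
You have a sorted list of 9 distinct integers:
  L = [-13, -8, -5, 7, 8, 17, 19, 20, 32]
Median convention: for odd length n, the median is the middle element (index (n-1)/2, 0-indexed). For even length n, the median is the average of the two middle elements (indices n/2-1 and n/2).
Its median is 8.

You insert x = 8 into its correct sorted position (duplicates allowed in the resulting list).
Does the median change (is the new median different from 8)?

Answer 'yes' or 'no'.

Old median = 8
Insert x = 8
New median = 8
Changed? no

Answer: no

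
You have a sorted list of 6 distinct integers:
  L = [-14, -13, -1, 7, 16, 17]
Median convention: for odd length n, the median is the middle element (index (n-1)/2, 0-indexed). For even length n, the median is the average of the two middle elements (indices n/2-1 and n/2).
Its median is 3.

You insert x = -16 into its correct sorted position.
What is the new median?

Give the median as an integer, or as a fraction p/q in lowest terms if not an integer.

Old list (sorted, length 6): [-14, -13, -1, 7, 16, 17]
Old median = 3
Insert x = -16
Old length even (6). Middle pair: indices 2,3 = -1,7.
New length odd (7). New median = single middle element.
x = -16: 0 elements are < x, 6 elements are > x.
New sorted list: [-16, -14, -13, -1, 7, 16, 17]
New median = -1

Answer: -1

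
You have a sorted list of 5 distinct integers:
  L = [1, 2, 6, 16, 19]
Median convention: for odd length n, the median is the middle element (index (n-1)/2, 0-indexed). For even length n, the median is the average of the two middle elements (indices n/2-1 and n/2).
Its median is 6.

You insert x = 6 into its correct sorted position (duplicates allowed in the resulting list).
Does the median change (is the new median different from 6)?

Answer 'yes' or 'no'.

Old median = 6
Insert x = 6
New median = 6
Changed? no

Answer: no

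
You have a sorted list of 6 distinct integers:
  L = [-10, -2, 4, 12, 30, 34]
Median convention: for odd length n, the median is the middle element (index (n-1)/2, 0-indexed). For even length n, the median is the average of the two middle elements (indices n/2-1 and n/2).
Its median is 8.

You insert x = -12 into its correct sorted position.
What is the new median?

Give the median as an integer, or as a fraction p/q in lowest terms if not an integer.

Answer: 4

Derivation:
Old list (sorted, length 6): [-10, -2, 4, 12, 30, 34]
Old median = 8
Insert x = -12
Old length even (6). Middle pair: indices 2,3 = 4,12.
New length odd (7). New median = single middle element.
x = -12: 0 elements are < x, 6 elements are > x.
New sorted list: [-12, -10, -2, 4, 12, 30, 34]
New median = 4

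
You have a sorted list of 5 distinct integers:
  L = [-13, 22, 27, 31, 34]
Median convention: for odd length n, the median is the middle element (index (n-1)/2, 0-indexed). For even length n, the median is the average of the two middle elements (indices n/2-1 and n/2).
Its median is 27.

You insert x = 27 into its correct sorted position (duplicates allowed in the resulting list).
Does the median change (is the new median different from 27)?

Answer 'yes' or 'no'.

Old median = 27
Insert x = 27
New median = 27
Changed? no

Answer: no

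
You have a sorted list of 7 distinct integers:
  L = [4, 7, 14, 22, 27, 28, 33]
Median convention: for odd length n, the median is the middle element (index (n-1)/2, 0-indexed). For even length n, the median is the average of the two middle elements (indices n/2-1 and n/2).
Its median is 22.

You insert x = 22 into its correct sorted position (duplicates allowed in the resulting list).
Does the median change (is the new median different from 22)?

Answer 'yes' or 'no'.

Old median = 22
Insert x = 22
New median = 22
Changed? no

Answer: no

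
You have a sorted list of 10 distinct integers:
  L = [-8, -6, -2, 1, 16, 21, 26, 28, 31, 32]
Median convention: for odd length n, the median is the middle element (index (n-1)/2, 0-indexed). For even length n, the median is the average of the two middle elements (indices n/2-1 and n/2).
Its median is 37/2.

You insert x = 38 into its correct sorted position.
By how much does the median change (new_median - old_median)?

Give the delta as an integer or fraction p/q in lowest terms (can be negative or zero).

Old median = 37/2
After inserting x = 38: new sorted = [-8, -6, -2, 1, 16, 21, 26, 28, 31, 32, 38]
New median = 21
Delta = 21 - 37/2 = 5/2

Answer: 5/2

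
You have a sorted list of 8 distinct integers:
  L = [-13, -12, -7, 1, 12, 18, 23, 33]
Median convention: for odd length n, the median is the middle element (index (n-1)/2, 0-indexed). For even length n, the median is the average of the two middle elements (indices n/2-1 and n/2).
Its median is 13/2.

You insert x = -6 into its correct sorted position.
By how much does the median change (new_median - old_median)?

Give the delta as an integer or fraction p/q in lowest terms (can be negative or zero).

Answer: -11/2

Derivation:
Old median = 13/2
After inserting x = -6: new sorted = [-13, -12, -7, -6, 1, 12, 18, 23, 33]
New median = 1
Delta = 1 - 13/2 = -11/2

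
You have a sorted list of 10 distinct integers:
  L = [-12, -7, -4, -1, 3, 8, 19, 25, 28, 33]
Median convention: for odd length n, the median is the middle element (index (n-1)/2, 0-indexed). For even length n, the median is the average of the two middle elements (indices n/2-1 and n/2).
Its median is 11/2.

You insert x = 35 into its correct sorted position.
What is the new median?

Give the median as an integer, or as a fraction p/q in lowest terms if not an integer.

Old list (sorted, length 10): [-12, -7, -4, -1, 3, 8, 19, 25, 28, 33]
Old median = 11/2
Insert x = 35
Old length even (10). Middle pair: indices 4,5 = 3,8.
New length odd (11). New median = single middle element.
x = 35: 10 elements are < x, 0 elements are > x.
New sorted list: [-12, -7, -4, -1, 3, 8, 19, 25, 28, 33, 35]
New median = 8

Answer: 8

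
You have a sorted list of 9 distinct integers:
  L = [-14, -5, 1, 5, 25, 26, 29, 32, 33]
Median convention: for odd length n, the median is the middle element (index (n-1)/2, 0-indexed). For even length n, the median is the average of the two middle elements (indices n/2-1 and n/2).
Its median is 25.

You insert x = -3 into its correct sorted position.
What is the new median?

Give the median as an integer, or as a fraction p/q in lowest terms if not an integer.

Answer: 15

Derivation:
Old list (sorted, length 9): [-14, -5, 1, 5, 25, 26, 29, 32, 33]
Old median = 25
Insert x = -3
Old length odd (9). Middle was index 4 = 25.
New length even (10). New median = avg of two middle elements.
x = -3: 2 elements are < x, 7 elements are > x.
New sorted list: [-14, -5, -3, 1, 5, 25, 26, 29, 32, 33]
New median = 15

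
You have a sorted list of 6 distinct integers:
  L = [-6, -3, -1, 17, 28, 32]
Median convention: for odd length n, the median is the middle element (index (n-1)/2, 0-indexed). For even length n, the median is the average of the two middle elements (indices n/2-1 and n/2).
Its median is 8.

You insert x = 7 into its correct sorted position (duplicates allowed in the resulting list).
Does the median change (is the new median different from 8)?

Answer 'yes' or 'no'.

Old median = 8
Insert x = 7
New median = 7
Changed? yes

Answer: yes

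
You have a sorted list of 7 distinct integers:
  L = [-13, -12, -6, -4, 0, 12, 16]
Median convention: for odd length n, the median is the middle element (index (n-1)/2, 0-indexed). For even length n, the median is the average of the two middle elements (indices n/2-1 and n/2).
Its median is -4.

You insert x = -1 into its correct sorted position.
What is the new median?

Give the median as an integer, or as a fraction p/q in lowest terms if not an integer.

Old list (sorted, length 7): [-13, -12, -6, -4, 0, 12, 16]
Old median = -4
Insert x = -1
Old length odd (7). Middle was index 3 = -4.
New length even (8). New median = avg of two middle elements.
x = -1: 4 elements are < x, 3 elements are > x.
New sorted list: [-13, -12, -6, -4, -1, 0, 12, 16]
New median = -5/2

Answer: -5/2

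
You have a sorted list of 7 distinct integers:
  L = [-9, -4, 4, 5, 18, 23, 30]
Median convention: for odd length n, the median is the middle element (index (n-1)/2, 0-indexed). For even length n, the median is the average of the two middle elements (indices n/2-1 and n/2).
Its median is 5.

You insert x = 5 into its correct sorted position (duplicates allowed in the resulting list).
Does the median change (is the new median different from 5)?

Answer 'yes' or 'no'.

Answer: no

Derivation:
Old median = 5
Insert x = 5
New median = 5
Changed? no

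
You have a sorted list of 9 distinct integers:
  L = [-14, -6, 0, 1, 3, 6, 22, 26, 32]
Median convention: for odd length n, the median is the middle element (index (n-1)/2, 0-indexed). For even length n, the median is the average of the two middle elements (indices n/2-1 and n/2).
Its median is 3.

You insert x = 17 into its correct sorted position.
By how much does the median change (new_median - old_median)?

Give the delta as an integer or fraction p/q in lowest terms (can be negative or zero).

Answer: 3/2

Derivation:
Old median = 3
After inserting x = 17: new sorted = [-14, -6, 0, 1, 3, 6, 17, 22, 26, 32]
New median = 9/2
Delta = 9/2 - 3 = 3/2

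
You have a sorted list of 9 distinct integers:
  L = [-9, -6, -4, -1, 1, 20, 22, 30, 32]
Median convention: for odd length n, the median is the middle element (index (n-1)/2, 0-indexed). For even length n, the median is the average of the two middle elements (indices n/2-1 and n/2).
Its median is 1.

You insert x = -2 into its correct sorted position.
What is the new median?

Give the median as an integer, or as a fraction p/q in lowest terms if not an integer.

Answer: 0

Derivation:
Old list (sorted, length 9): [-9, -6, -4, -1, 1, 20, 22, 30, 32]
Old median = 1
Insert x = -2
Old length odd (9). Middle was index 4 = 1.
New length even (10). New median = avg of two middle elements.
x = -2: 3 elements are < x, 6 elements are > x.
New sorted list: [-9, -6, -4, -2, -1, 1, 20, 22, 30, 32]
New median = 0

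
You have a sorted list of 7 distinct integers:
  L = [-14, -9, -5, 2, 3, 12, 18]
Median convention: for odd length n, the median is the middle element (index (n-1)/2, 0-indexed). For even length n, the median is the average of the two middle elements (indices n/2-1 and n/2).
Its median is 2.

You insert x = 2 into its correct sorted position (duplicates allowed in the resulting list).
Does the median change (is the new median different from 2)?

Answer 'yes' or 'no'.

Answer: no

Derivation:
Old median = 2
Insert x = 2
New median = 2
Changed? no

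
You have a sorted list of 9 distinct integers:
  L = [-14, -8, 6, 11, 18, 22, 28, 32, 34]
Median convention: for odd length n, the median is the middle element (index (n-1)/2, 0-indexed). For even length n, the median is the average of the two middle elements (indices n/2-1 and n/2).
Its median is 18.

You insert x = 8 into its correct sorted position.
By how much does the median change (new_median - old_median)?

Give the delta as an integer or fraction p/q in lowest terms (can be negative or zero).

Old median = 18
After inserting x = 8: new sorted = [-14, -8, 6, 8, 11, 18, 22, 28, 32, 34]
New median = 29/2
Delta = 29/2 - 18 = -7/2

Answer: -7/2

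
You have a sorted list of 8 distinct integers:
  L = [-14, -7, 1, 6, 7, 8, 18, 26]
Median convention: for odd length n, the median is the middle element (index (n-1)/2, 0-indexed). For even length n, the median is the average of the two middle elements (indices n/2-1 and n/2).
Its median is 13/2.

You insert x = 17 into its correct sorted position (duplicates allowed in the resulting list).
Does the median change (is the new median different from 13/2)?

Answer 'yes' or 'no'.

Answer: yes

Derivation:
Old median = 13/2
Insert x = 17
New median = 7
Changed? yes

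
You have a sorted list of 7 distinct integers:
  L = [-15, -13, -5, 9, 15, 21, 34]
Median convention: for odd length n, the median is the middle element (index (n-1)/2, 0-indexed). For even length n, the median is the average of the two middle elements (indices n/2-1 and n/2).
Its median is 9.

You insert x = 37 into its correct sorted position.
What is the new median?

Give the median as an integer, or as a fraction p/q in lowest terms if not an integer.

Old list (sorted, length 7): [-15, -13, -5, 9, 15, 21, 34]
Old median = 9
Insert x = 37
Old length odd (7). Middle was index 3 = 9.
New length even (8). New median = avg of two middle elements.
x = 37: 7 elements are < x, 0 elements are > x.
New sorted list: [-15, -13, -5, 9, 15, 21, 34, 37]
New median = 12

Answer: 12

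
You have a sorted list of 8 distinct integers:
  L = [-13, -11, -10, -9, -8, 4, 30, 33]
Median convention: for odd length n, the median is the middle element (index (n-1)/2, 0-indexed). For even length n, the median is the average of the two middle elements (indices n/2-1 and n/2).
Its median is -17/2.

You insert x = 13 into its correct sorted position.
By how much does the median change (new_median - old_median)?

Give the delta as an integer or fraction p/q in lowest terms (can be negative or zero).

Answer: 1/2

Derivation:
Old median = -17/2
After inserting x = 13: new sorted = [-13, -11, -10, -9, -8, 4, 13, 30, 33]
New median = -8
Delta = -8 - -17/2 = 1/2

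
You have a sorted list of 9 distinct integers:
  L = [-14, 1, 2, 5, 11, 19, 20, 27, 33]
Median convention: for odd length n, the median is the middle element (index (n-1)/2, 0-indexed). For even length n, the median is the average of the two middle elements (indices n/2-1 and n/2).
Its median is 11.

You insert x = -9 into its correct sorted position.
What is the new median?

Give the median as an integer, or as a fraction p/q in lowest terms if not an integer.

Old list (sorted, length 9): [-14, 1, 2, 5, 11, 19, 20, 27, 33]
Old median = 11
Insert x = -9
Old length odd (9). Middle was index 4 = 11.
New length even (10). New median = avg of two middle elements.
x = -9: 1 elements are < x, 8 elements are > x.
New sorted list: [-14, -9, 1, 2, 5, 11, 19, 20, 27, 33]
New median = 8

Answer: 8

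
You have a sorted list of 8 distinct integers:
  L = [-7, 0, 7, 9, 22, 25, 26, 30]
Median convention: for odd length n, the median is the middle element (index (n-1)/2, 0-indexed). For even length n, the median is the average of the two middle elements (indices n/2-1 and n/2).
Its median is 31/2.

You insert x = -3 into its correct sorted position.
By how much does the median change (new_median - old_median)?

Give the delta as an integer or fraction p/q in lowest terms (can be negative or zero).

Old median = 31/2
After inserting x = -3: new sorted = [-7, -3, 0, 7, 9, 22, 25, 26, 30]
New median = 9
Delta = 9 - 31/2 = -13/2

Answer: -13/2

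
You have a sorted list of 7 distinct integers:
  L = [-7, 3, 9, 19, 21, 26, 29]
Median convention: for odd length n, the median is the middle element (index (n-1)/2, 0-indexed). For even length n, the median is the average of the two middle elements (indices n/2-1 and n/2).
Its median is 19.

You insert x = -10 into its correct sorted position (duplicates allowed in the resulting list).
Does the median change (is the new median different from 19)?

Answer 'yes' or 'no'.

Answer: yes

Derivation:
Old median = 19
Insert x = -10
New median = 14
Changed? yes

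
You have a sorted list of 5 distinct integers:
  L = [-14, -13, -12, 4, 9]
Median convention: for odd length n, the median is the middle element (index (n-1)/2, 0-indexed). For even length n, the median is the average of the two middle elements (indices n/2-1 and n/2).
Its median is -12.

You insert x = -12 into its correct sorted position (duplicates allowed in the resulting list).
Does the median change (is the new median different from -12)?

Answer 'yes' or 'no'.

Answer: no

Derivation:
Old median = -12
Insert x = -12
New median = -12
Changed? no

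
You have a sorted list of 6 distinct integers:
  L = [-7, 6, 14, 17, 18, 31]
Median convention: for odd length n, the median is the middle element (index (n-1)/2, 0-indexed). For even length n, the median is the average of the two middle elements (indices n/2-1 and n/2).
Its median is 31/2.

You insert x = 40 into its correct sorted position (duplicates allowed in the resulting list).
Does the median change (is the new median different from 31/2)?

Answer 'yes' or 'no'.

Old median = 31/2
Insert x = 40
New median = 17
Changed? yes

Answer: yes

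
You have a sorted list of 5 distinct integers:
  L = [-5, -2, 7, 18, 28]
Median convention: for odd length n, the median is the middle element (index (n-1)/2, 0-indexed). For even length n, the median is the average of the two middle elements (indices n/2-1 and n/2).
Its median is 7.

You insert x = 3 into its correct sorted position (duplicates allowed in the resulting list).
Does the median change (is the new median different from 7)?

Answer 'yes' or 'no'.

Old median = 7
Insert x = 3
New median = 5
Changed? yes

Answer: yes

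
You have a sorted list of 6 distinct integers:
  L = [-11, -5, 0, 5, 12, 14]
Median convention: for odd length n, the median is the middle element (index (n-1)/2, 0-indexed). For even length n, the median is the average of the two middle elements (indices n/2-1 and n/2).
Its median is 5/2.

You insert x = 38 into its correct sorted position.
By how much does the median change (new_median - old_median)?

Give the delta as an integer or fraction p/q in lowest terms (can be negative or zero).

Answer: 5/2

Derivation:
Old median = 5/2
After inserting x = 38: new sorted = [-11, -5, 0, 5, 12, 14, 38]
New median = 5
Delta = 5 - 5/2 = 5/2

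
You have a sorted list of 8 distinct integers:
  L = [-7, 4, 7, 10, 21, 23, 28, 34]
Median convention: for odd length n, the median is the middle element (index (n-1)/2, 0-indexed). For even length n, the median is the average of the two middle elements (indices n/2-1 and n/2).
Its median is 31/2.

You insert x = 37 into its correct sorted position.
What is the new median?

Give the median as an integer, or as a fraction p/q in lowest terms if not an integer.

Answer: 21

Derivation:
Old list (sorted, length 8): [-7, 4, 7, 10, 21, 23, 28, 34]
Old median = 31/2
Insert x = 37
Old length even (8). Middle pair: indices 3,4 = 10,21.
New length odd (9). New median = single middle element.
x = 37: 8 elements are < x, 0 elements are > x.
New sorted list: [-7, 4, 7, 10, 21, 23, 28, 34, 37]
New median = 21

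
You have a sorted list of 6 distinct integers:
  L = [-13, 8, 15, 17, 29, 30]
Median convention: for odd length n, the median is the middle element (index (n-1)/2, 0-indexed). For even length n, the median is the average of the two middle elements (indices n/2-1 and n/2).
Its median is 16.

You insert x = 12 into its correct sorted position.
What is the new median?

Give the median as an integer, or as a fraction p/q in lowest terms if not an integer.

Old list (sorted, length 6): [-13, 8, 15, 17, 29, 30]
Old median = 16
Insert x = 12
Old length even (6). Middle pair: indices 2,3 = 15,17.
New length odd (7). New median = single middle element.
x = 12: 2 elements are < x, 4 elements are > x.
New sorted list: [-13, 8, 12, 15, 17, 29, 30]
New median = 15

Answer: 15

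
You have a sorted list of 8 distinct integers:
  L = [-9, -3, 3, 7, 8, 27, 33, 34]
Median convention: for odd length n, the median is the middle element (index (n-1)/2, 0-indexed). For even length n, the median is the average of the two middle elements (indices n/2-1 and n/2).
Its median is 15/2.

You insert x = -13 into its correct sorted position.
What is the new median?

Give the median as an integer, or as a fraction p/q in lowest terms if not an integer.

Old list (sorted, length 8): [-9, -3, 3, 7, 8, 27, 33, 34]
Old median = 15/2
Insert x = -13
Old length even (8). Middle pair: indices 3,4 = 7,8.
New length odd (9). New median = single middle element.
x = -13: 0 elements are < x, 8 elements are > x.
New sorted list: [-13, -9, -3, 3, 7, 8, 27, 33, 34]
New median = 7

Answer: 7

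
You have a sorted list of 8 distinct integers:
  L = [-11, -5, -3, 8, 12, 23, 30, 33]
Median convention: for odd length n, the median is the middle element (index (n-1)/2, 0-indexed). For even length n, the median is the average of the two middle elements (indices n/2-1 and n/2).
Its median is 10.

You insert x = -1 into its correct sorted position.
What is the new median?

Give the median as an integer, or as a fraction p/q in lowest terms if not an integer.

Answer: 8

Derivation:
Old list (sorted, length 8): [-11, -5, -3, 8, 12, 23, 30, 33]
Old median = 10
Insert x = -1
Old length even (8). Middle pair: indices 3,4 = 8,12.
New length odd (9). New median = single middle element.
x = -1: 3 elements are < x, 5 elements are > x.
New sorted list: [-11, -5, -3, -1, 8, 12, 23, 30, 33]
New median = 8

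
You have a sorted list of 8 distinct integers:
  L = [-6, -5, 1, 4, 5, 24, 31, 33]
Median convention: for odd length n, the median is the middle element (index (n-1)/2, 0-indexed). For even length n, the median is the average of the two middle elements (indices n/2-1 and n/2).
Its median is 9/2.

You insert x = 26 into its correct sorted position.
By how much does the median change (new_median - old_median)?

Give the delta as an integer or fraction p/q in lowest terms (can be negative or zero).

Answer: 1/2

Derivation:
Old median = 9/2
After inserting x = 26: new sorted = [-6, -5, 1, 4, 5, 24, 26, 31, 33]
New median = 5
Delta = 5 - 9/2 = 1/2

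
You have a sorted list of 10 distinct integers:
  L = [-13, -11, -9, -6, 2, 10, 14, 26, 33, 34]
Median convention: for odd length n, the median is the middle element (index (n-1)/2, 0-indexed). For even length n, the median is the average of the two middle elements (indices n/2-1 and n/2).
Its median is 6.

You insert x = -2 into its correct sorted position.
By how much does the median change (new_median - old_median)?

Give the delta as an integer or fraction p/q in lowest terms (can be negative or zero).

Old median = 6
After inserting x = -2: new sorted = [-13, -11, -9, -6, -2, 2, 10, 14, 26, 33, 34]
New median = 2
Delta = 2 - 6 = -4

Answer: -4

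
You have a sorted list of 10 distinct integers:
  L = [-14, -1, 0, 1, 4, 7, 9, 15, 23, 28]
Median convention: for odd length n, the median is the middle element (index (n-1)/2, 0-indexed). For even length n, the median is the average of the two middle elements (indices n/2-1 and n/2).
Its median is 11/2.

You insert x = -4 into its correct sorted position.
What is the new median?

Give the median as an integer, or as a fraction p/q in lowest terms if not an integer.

Answer: 4

Derivation:
Old list (sorted, length 10): [-14, -1, 0, 1, 4, 7, 9, 15, 23, 28]
Old median = 11/2
Insert x = -4
Old length even (10). Middle pair: indices 4,5 = 4,7.
New length odd (11). New median = single middle element.
x = -4: 1 elements are < x, 9 elements are > x.
New sorted list: [-14, -4, -1, 0, 1, 4, 7, 9, 15, 23, 28]
New median = 4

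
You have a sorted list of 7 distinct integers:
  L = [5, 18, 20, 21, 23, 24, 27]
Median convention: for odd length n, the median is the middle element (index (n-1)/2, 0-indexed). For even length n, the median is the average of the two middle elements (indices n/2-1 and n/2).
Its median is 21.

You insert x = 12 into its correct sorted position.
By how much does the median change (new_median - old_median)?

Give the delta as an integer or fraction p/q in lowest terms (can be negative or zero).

Old median = 21
After inserting x = 12: new sorted = [5, 12, 18, 20, 21, 23, 24, 27]
New median = 41/2
Delta = 41/2 - 21 = -1/2

Answer: -1/2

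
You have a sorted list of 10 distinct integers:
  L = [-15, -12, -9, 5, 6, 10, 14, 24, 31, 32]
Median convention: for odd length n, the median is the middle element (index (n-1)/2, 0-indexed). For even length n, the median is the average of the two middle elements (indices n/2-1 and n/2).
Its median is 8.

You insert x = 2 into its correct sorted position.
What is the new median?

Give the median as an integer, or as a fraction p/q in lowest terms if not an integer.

Old list (sorted, length 10): [-15, -12, -9, 5, 6, 10, 14, 24, 31, 32]
Old median = 8
Insert x = 2
Old length even (10). Middle pair: indices 4,5 = 6,10.
New length odd (11). New median = single middle element.
x = 2: 3 elements are < x, 7 elements are > x.
New sorted list: [-15, -12, -9, 2, 5, 6, 10, 14, 24, 31, 32]
New median = 6

Answer: 6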